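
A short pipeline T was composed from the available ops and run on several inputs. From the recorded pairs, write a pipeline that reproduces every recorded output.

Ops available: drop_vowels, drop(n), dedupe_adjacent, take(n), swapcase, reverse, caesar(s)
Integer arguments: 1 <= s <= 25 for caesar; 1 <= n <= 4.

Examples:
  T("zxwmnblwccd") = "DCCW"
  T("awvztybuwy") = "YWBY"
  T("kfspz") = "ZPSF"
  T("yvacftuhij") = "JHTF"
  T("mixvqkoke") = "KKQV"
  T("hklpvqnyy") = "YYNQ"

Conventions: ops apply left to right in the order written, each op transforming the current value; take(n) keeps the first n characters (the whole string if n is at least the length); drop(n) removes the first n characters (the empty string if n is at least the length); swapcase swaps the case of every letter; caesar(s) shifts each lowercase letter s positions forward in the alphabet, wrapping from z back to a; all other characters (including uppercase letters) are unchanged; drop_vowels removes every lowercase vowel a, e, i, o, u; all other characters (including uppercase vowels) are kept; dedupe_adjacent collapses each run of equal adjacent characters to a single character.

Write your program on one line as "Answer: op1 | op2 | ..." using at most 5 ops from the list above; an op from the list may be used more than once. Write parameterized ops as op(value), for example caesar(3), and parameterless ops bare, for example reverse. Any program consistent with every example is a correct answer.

drop_vowels | reverse | swapcase | take(4)

Check, running the answer program on each example:
  "zxwmnblwccd" -> "zxwmnblwccd" -> "dccwlbnmwxz" -> "DCCWLBNMWXZ" -> "DCCW"
  "awvztybuwy" -> "wvztybwy" -> "ywbytzvw" -> "YWBYTZVW" -> "YWBY"
  "kfspz" -> "kfspz" -> "zpsfk" -> "ZPSFK" -> "ZPSF"
  "yvacftuhij" -> "yvcfthj" -> "jhtfcvy" -> "JHTFCVY" -> "JHTF"
  "mixvqkoke" -> "mxvqkk" -> "kkqvxm" -> "KKQVXM" -> "KKQV"
  "hklpvqnyy" -> "hklpvqnyy" -> "yynqvplkh" -> "YYNQVPLKH" -> "YYNQ"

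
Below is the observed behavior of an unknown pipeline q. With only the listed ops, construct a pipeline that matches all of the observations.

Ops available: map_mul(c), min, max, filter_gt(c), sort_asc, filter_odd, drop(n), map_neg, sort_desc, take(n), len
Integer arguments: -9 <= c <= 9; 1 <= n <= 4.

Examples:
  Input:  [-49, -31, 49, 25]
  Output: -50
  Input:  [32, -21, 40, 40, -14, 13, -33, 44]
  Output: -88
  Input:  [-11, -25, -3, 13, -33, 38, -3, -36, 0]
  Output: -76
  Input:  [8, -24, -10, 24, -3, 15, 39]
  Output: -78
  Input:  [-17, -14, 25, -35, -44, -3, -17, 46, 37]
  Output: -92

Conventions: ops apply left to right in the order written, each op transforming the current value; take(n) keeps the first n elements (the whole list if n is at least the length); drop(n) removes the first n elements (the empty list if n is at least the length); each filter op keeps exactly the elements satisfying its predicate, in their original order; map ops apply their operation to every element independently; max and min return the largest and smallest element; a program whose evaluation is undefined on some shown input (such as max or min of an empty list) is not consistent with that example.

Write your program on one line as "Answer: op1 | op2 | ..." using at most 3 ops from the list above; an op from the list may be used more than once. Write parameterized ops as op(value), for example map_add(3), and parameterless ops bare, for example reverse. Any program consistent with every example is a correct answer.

drop(3) | map_mul(-2) | min

Check, running the answer program on each example:
  [-49, -31, 49, 25] -> [25] -> [-50] -> -50
  [32, -21, 40, 40, -14, 13, -33, 44] -> [40, -14, 13, -33, 44] -> [-80, 28, -26, 66, -88] -> -88
  [-11, -25, -3, 13, -33, 38, -3, -36, 0] -> [13, -33, 38, -3, -36, 0] -> [-26, 66, -76, 6, 72, 0] -> -76
  [8, -24, -10, 24, -3, 15, 39] -> [24, -3, 15, 39] -> [-48, 6, -30, -78] -> -78
  [-17, -14, 25, -35, -44, -3, -17, 46, 37] -> [-35, -44, -3, -17, 46, 37] -> [70, 88, 6, 34, -92, -74] -> -92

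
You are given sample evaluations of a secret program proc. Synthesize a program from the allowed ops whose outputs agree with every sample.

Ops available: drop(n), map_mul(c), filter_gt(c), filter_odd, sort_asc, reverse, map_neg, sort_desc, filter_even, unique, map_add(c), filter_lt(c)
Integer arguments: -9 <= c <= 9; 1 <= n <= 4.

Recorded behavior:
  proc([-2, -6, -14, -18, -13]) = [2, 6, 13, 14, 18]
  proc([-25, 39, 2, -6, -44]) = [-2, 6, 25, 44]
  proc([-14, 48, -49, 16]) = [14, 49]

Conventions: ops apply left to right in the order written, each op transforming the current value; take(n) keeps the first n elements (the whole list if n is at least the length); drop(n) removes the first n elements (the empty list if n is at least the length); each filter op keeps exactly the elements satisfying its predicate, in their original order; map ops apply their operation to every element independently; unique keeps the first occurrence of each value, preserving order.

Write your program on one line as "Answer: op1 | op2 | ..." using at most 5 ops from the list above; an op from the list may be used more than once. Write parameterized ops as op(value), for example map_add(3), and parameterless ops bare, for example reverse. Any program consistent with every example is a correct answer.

filter_lt(6) | map_neg | sort_desc | sort_asc

Check, running the answer program on each example:
  [-2, -6, -14, -18, -13] -> [-2, -6, -14, -18, -13] -> [2, 6, 14, 18, 13] -> [18, 14, 13, 6, 2] -> [2, 6, 13, 14, 18]
  [-25, 39, 2, -6, -44] -> [-25, 2, -6, -44] -> [25, -2, 6, 44] -> [44, 25, 6, -2] -> [-2, 6, 25, 44]
  [-14, 48, -49, 16] -> [-14, -49] -> [14, 49] -> [49, 14] -> [14, 49]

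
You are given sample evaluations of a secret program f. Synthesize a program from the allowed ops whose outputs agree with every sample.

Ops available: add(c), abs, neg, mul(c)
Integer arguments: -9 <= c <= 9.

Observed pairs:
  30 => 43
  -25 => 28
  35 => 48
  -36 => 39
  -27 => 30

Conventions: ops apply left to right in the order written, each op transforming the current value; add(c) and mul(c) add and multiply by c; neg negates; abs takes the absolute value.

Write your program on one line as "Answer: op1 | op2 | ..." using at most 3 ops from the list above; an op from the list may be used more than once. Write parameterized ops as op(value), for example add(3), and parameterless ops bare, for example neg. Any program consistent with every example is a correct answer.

add(5) | abs | add(8)

Check, running the answer program on each example:
  30 -> 35 -> 35 -> 43
  -25 -> -20 -> 20 -> 28
  35 -> 40 -> 40 -> 48
  -36 -> -31 -> 31 -> 39
  -27 -> -22 -> 22 -> 30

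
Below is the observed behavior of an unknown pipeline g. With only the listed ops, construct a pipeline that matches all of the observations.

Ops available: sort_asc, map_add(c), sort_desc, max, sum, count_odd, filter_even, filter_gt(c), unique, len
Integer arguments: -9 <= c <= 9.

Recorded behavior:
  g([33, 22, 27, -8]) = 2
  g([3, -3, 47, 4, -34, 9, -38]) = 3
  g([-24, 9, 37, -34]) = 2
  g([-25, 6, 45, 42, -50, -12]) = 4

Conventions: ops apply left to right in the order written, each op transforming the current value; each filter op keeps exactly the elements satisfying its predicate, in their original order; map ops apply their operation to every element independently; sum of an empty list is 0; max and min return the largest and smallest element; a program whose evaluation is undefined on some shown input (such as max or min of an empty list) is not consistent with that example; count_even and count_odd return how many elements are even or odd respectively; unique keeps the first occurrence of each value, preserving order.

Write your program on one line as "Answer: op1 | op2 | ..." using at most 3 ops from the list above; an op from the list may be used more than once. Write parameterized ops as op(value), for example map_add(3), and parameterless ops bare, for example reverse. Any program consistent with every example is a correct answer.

filter_even | len

Check, running the answer program on each example:
  [33, 22, 27, -8] -> [22, -8] -> 2
  [3, -3, 47, 4, -34, 9, -38] -> [4, -34, -38] -> 3
  [-24, 9, 37, -34] -> [-24, -34] -> 2
  [-25, 6, 45, 42, -50, -12] -> [6, 42, -50, -12] -> 4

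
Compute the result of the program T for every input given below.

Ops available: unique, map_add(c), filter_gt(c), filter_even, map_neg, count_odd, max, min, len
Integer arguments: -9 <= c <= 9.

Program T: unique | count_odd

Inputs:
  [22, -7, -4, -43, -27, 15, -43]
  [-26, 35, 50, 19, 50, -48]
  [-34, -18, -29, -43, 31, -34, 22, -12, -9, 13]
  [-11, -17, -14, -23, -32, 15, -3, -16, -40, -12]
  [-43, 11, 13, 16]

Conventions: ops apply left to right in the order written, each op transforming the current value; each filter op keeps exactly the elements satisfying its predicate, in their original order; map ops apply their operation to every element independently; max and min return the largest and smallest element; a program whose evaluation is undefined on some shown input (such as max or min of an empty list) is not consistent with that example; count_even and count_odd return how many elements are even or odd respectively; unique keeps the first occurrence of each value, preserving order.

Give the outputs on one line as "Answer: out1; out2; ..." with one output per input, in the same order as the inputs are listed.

4; 2; 5; 5; 3

Execution, op by op:
  [22, -7, -4, -43, -27, 15, -43] -> [22, -7, -4, -43, -27, 15] -> 4
  [-26, 35, 50, 19, 50, -48] -> [-26, 35, 50, 19, -48] -> 2
  [-34, -18, -29, -43, 31, -34, 22, -12, -9, 13] -> [-34, -18, -29, -43, 31, 22, -12, -9, 13] -> 5
  [-11, -17, -14, -23, -32, 15, -3, -16, -40, -12] -> [-11, -17, -14, -23, -32, 15, -3, -16, -40, -12] -> 5
  [-43, 11, 13, 16] -> [-43, 11, 13, 16] -> 3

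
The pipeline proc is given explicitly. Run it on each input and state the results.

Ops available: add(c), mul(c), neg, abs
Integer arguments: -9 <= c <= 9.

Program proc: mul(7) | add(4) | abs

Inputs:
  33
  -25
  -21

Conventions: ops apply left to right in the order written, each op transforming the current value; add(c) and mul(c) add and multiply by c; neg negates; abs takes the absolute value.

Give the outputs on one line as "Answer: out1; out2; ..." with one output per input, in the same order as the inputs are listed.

Execution, op by op:
  33 -> 231 -> 235 -> 235
  -25 -> -175 -> -171 -> 171
  -21 -> -147 -> -143 -> 143

235; 171; 143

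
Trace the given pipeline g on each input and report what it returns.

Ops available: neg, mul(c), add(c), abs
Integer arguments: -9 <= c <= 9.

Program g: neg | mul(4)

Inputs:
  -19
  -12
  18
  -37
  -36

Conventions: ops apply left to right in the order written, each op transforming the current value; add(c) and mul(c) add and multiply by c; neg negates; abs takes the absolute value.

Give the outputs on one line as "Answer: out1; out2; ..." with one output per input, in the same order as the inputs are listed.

76; 48; -72; 148; 144

Execution, op by op:
  -19 -> 19 -> 76
  -12 -> 12 -> 48
  18 -> -18 -> -72
  -37 -> 37 -> 148
  -36 -> 36 -> 144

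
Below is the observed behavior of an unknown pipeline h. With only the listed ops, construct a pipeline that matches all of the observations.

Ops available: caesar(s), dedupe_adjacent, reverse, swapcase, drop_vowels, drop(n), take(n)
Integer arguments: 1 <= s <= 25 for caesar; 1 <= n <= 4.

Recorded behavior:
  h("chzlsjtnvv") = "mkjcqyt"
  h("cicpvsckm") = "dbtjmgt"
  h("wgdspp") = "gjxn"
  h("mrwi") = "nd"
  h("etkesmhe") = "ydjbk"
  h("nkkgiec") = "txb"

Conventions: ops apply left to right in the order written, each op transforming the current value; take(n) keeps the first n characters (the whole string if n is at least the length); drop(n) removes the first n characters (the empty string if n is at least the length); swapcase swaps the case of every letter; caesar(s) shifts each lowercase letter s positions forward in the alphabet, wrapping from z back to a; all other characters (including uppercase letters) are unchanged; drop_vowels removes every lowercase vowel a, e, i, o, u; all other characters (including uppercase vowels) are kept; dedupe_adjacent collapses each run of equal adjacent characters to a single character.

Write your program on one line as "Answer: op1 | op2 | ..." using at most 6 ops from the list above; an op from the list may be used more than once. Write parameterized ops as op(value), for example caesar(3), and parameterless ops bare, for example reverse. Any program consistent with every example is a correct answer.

drop_vowels | dedupe_adjacent | caesar(17) | reverse | drop_vowels

Check, running the answer program on each example:
  "chzlsjtnvv" -> "chzlsjtnvv" -> "chzlsjtnv" -> "tyqcjakem" -> "mekajcqyt" -> "mkjcqyt"
  "cicpvsckm" -> "ccpvsckm" -> "cpvsckm" -> "tgmjtbd" -> "dbtjmgt" -> "dbtjmgt"
  "wgdspp" -> "wgdspp" -> "wgdsp" -> "nxujg" -> "gjuxn" -> "gjxn"
  "mrwi" -> "mrw" -> "mrw" -> "din" -> "nid" -> "nd"
  "etkesmhe" -> "tksmh" -> "tksmh" -> "kbjdy" -> "ydjbk" -> "ydjbk"
  "nkkgiec" -> "nkkgc" -> "nkgc" -> "ebxt" -> "txbe" -> "txb"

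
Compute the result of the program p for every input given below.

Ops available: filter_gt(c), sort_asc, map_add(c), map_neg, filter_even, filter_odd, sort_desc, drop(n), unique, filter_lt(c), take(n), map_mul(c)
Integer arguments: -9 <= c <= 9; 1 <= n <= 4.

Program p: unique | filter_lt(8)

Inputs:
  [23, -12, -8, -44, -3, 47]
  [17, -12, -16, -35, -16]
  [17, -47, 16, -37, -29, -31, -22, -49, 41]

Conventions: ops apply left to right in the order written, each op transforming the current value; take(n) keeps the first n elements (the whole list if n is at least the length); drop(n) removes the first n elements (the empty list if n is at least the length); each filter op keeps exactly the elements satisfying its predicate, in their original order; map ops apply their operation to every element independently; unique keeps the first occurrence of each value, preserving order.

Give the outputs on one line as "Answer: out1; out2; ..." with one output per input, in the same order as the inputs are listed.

[-12, -8, -44, -3]; [-12, -16, -35]; [-47, -37, -29, -31, -22, -49]

Execution, op by op:
  [23, -12, -8, -44, -3, 47] -> [23, -12, -8, -44, -3, 47] -> [-12, -8, -44, -3]
  [17, -12, -16, -35, -16] -> [17, -12, -16, -35] -> [-12, -16, -35]
  [17, -47, 16, -37, -29, -31, -22, -49, 41] -> [17, -47, 16, -37, -29, -31, -22, -49, 41] -> [-47, -37, -29, -31, -22, -49]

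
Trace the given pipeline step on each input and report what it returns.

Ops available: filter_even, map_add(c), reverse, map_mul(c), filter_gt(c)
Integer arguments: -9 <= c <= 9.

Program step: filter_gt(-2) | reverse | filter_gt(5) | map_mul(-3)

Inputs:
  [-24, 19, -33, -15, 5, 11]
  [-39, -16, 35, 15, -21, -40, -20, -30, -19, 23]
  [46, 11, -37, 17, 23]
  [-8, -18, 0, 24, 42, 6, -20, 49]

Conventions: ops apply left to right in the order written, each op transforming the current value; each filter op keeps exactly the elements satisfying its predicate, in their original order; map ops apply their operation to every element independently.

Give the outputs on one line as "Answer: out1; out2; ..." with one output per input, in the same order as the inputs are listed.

[-33, -57]; [-69, -45, -105]; [-69, -51, -33, -138]; [-147, -18, -126, -72]

Execution, op by op:
  [-24, 19, -33, -15, 5, 11] -> [19, 5, 11] -> [11, 5, 19] -> [11, 19] -> [-33, -57]
  [-39, -16, 35, 15, -21, -40, -20, -30, -19, 23] -> [35, 15, 23] -> [23, 15, 35] -> [23, 15, 35] -> [-69, -45, -105]
  [46, 11, -37, 17, 23] -> [46, 11, 17, 23] -> [23, 17, 11, 46] -> [23, 17, 11, 46] -> [-69, -51, -33, -138]
  [-8, -18, 0, 24, 42, 6, -20, 49] -> [0, 24, 42, 6, 49] -> [49, 6, 42, 24, 0] -> [49, 6, 42, 24] -> [-147, -18, -126, -72]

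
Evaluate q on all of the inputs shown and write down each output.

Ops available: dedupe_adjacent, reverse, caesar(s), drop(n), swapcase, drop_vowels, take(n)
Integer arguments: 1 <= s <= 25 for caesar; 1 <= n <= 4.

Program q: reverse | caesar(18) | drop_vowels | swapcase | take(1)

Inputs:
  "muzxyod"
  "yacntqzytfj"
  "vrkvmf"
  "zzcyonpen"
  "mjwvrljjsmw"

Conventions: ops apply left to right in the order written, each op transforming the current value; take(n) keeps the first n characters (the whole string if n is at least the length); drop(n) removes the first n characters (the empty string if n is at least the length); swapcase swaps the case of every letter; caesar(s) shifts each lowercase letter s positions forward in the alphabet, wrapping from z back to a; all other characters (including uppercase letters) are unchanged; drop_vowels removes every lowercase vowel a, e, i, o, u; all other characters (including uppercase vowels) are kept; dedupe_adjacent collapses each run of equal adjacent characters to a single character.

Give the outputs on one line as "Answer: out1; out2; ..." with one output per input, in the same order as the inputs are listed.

Execution, op by op:
  "muzxyod" -> "doyxzum" -> "vgqprme" -> "vgqprm" -> "VGQPRM" -> "V"
  "yacntqzytfj" -> "jftyzqtncay" -> "bxlqrilfusq" -> "bxlqrlfsq" -> "BXLQRLFSQ" -> "B"
  "vrkvmf" -> "fmvkrv" -> "xencjn" -> "xncjn" -> "XNCJN" -> "X"
  "zzcyonpen" -> "nepnoyczz" -> "fwhfgqurr" -> "fwhfgqrr" -> "FWHFGQRR" -> "F"
  "mjwvrljjsmw" -> "wmsjjlrvwjm" -> "oekbbdjnobe" -> "kbbdjnb" -> "KBBDJNB" -> "K"

"V"; "B"; "X"; "F"; "K"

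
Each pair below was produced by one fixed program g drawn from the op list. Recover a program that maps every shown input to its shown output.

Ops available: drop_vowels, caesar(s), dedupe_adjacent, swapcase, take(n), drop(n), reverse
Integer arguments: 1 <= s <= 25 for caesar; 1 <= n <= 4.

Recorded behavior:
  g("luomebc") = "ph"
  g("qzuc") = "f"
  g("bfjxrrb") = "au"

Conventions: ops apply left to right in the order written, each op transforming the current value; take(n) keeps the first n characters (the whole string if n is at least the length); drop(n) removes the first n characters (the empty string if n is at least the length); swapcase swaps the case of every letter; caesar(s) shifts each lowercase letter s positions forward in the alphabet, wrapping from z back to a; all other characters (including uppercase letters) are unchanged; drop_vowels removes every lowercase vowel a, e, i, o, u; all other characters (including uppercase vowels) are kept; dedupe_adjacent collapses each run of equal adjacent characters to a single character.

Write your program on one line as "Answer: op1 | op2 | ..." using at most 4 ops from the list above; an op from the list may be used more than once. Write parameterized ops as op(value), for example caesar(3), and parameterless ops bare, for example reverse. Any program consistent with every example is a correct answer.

drop(3) | take(2) | caesar(2) | caesar(1)

Check, running the answer program on each example:
  "luomebc" -> "mebc" -> "me" -> "og" -> "ph"
  "qzuc" -> "c" -> "c" -> "e" -> "f"
  "bfjxrrb" -> "xrrb" -> "xr" -> "zt" -> "au"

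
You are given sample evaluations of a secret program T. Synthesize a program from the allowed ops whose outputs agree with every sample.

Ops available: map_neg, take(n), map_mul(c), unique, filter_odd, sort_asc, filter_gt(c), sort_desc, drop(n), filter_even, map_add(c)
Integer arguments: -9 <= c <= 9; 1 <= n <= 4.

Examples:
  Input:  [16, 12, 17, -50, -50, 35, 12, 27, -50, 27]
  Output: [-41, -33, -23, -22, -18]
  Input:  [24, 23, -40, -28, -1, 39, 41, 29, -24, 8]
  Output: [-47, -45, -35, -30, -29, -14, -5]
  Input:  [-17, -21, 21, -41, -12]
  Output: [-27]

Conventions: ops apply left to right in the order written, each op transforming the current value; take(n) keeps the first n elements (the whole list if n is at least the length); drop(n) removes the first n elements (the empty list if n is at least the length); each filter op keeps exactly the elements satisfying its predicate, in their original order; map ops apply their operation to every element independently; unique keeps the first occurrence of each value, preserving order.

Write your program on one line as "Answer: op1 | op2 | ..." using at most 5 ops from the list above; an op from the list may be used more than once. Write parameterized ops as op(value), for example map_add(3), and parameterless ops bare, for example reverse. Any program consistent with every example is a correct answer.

filter_gt(-8) | map_neg | map_add(-6) | unique | sort_asc

Check, running the answer program on each example:
  [16, 12, 17, -50, -50, 35, 12, 27, -50, 27] -> [16, 12, 17, 35, 12, 27, 27] -> [-16, -12, -17, -35, -12, -27, -27] -> [-22, -18, -23, -41, -18, -33, -33] -> [-22, -18, -23, -41, -33] -> [-41, -33, -23, -22, -18]
  [24, 23, -40, -28, -1, 39, 41, 29, -24, 8] -> [24, 23, -1, 39, 41, 29, 8] -> [-24, -23, 1, -39, -41, -29, -8] -> [-30, -29, -5, -45, -47, -35, -14] -> [-30, -29, -5, -45, -47, -35, -14] -> [-47, -45, -35, -30, -29, -14, -5]
  [-17, -21, 21, -41, -12] -> [21] -> [-21] -> [-27] -> [-27] -> [-27]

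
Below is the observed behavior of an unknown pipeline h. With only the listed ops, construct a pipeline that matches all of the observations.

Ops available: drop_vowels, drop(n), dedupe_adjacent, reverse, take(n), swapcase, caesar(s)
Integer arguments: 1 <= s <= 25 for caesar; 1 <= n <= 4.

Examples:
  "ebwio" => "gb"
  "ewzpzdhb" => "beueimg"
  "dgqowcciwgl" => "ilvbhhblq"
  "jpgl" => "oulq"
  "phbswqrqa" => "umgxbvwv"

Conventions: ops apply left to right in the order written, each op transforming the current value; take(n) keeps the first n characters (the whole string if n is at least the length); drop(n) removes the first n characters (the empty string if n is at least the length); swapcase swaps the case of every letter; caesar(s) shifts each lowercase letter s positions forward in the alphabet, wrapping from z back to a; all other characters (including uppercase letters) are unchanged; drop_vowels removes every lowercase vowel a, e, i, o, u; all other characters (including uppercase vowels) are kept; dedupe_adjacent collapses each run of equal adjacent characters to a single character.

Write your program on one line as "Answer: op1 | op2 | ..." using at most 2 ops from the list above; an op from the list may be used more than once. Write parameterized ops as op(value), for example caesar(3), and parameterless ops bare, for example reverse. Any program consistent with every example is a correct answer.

drop_vowels | caesar(5)

Check, running the answer program on each example:
  "ebwio" -> "bw" -> "gb"
  "ewzpzdhb" -> "wzpzdhb" -> "beueimg"
  "dgqowcciwgl" -> "dgqwccwgl" -> "ilvbhhblq"
  "jpgl" -> "jpgl" -> "oulq"
  "phbswqrqa" -> "phbswqrq" -> "umgxbvwv"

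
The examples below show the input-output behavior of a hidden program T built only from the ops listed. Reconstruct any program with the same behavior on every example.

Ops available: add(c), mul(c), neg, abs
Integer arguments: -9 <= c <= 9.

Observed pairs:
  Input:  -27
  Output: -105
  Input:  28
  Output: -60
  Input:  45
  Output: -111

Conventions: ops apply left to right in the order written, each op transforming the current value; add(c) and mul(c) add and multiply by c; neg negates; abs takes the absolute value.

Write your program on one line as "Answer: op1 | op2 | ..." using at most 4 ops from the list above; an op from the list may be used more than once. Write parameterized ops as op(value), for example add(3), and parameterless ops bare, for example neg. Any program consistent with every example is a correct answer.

add(-8) | abs | mul(-3)

Check, running the answer program on each example:
  -27 -> -35 -> 35 -> -105
  28 -> 20 -> 20 -> -60
  45 -> 37 -> 37 -> -111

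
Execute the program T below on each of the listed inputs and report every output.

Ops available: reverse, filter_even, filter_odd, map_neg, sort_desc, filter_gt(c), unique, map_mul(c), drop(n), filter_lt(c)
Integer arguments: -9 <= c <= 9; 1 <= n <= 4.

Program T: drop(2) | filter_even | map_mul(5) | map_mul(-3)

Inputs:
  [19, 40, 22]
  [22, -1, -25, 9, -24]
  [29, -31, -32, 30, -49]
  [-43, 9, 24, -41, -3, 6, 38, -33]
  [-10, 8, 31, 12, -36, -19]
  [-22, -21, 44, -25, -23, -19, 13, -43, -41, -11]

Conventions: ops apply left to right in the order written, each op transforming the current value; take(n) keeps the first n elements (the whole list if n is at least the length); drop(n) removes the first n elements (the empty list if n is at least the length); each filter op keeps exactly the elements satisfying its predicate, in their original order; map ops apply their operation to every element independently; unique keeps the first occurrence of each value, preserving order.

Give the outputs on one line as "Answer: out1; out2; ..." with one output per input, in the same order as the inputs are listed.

[-330]; [360]; [480, -450]; [-360, -90, -570]; [-180, 540]; [-660]

Execution, op by op:
  [19, 40, 22] -> [22] -> [22] -> [110] -> [-330]
  [22, -1, -25, 9, -24] -> [-25, 9, -24] -> [-24] -> [-120] -> [360]
  [29, -31, -32, 30, -49] -> [-32, 30, -49] -> [-32, 30] -> [-160, 150] -> [480, -450]
  [-43, 9, 24, -41, -3, 6, 38, -33] -> [24, -41, -3, 6, 38, -33] -> [24, 6, 38] -> [120, 30, 190] -> [-360, -90, -570]
  [-10, 8, 31, 12, -36, -19] -> [31, 12, -36, -19] -> [12, -36] -> [60, -180] -> [-180, 540]
  [-22, -21, 44, -25, -23, -19, 13, -43, -41, -11] -> [44, -25, -23, -19, 13, -43, -41, -11] -> [44] -> [220] -> [-660]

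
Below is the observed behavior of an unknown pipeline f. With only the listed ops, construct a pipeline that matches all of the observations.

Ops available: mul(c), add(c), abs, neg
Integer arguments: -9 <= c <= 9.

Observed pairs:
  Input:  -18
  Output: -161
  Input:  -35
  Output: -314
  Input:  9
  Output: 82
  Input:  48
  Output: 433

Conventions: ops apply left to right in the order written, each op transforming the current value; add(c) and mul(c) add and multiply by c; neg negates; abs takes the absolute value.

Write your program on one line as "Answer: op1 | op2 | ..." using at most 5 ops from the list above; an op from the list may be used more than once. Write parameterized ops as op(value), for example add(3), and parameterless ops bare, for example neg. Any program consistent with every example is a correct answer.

neg | mul(9) | add(-1) | neg

Check, running the answer program on each example:
  -18 -> 18 -> 162 -> 161 -> -161
  -35 -> 35 -> 315 -> 314 -> -314
  9 -> -9 -> -81 -> -82 -> 82
  48 -> -48 -> -432 -> -433 -> 433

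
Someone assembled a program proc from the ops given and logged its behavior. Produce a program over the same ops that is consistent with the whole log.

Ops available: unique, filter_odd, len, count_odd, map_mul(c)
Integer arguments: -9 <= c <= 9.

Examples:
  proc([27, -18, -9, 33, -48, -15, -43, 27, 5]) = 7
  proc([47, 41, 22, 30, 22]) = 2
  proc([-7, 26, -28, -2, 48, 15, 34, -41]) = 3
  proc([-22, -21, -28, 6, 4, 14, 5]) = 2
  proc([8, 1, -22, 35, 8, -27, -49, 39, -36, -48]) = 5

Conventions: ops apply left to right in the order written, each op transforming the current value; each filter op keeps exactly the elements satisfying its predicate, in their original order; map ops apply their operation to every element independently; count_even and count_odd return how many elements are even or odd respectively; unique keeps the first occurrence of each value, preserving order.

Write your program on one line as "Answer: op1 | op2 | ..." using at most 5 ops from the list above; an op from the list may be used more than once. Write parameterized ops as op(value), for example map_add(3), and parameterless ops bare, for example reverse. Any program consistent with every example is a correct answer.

filter_odd | map_mul(6) | map_mul(4) | len

Check, running the answer program on each example:
  [27, -18, -9, 33, -48, -15, -43, 27, 5] -> [27, -9, 33, -15, -43, 27, 5] -> [162, -54, 198, -90, -258, 162, 30] -> [648, -216, 792, -360, -1032, 648, 120] -> 7
  [47, 41, 22, 30, 22] -> [47, 41] -> [282, 246] -> [1128, 984] -> 2
  [-7, 26, -28, -2, 48, 15, 34, -41] -> [-7, 15, -41] -> [-42, 90, -246] -> [-168, 360, -984] -> 3
  [-22, -21, -28, 6, 4, 14, 5] -> [-21, 5] -> [-126, 30] -> [-504, 120] -> 2
  [8, 1, -22, 35, 8, -27, -49, 39, -36, -48] -> [1, 35, -27, -49, 39] -> [6, 210, -162, -294, 234] -> [24, 840, -648, -1176, 936] -> 5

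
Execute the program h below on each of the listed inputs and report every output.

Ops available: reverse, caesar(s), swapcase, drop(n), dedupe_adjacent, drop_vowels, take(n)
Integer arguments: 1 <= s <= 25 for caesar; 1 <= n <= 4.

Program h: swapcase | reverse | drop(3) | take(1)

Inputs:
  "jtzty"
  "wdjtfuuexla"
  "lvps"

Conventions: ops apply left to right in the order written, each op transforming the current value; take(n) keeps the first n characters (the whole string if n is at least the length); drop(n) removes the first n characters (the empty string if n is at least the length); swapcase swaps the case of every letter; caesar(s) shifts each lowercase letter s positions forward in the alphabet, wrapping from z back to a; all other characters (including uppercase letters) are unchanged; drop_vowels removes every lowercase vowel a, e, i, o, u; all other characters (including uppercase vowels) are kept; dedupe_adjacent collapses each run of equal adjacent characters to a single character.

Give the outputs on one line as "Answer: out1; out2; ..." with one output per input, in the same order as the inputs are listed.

Execution, op by op:
  "jtzty" -> "JTZTY" -> "YTZTJ" -> "TJ" -> "T"
  "wdjtfuuexla" -> "WDJTFUUEXLA" -> "ALXEUUFTJDW" -> "EUUFTJDW" -> "E"
  "lvps" -> "LVPS" -> "SPVL" -> "L" -> "L"

"T"; "E"; "L"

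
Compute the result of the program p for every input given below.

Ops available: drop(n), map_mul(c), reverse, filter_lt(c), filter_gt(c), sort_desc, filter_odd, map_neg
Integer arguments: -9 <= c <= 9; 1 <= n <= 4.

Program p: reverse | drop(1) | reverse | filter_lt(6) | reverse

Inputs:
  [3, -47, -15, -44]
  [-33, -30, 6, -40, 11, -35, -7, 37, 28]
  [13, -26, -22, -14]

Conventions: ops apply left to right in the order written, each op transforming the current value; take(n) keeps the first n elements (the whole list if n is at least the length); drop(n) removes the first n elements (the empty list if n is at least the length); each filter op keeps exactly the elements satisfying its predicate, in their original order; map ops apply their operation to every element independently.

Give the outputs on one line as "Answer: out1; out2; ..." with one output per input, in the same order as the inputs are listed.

Execution, op by op:
  [3, -47, -15, -44] -> [-44, -15, -47, 3] -> [-15, -47, 3] -> [3, -47, -15] -> [3, -47, -15] -> [-15, -47, 3]
  [-33, -30, 6, -40, 11, -35, -7, 37, 28] -> [28, 37, -7, -35, 11, -40, 6, -30, -33] -> [37, -7, -35, 11, -40, 6, -30, -33] -> [-33, -30, 6, -40, 11, -35, -7, 37] -> [-33, -30, -40, -35, -7] -> [-7, -35, -40, -30, -33]
  [13, -26, -22, -14] -> [-14, -22, -26, 13] -> [-22, -26, 13] -> [13, -26, -22] -> [-26, -22] -> [-22, -26]

[-15, -47, 3]; [-7, -35, -40, -30, -33]; [-22, -26]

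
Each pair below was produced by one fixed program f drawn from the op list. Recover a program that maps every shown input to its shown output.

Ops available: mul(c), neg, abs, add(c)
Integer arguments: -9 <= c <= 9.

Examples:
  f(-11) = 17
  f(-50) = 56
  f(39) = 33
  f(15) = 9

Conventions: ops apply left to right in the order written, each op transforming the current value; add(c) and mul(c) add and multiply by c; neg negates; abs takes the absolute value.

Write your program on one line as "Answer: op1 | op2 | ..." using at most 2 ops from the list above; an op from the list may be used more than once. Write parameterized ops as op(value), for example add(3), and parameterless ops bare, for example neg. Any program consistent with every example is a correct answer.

add(-6) | abs

Check, running the answer program on each example:
  -11 -> -17 -> 17
  -50 -> -56 -> 56
  39 -> 33 -> 33
  15 -> 9 -> 9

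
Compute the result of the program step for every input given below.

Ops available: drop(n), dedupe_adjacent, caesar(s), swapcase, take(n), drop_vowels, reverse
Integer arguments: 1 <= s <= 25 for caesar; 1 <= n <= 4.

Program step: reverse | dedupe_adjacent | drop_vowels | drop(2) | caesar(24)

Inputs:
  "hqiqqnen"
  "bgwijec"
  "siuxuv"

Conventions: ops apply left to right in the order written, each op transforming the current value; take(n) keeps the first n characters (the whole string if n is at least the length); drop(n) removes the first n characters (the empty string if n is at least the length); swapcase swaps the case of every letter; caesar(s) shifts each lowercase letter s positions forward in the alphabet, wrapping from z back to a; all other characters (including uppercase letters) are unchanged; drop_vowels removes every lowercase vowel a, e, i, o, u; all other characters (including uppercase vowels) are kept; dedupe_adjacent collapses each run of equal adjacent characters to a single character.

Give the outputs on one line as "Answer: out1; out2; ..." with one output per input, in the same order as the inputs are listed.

Execution, op by op:
  "hqiqqnen" -> "nenqqiqh" -> "nenqiqh" -> "nnqqh" -> "qqh" -> "oof"
  "bgwijec" -> "cejiwgb" -> "cejiwgb" -> "cjwgb" -> "wgb" -> "uez"
  "siuxuv" -> "vuxuis" -> "vuxuis" -> "vxs" -> "s" -> "q"

"oof"; "uez"; "q"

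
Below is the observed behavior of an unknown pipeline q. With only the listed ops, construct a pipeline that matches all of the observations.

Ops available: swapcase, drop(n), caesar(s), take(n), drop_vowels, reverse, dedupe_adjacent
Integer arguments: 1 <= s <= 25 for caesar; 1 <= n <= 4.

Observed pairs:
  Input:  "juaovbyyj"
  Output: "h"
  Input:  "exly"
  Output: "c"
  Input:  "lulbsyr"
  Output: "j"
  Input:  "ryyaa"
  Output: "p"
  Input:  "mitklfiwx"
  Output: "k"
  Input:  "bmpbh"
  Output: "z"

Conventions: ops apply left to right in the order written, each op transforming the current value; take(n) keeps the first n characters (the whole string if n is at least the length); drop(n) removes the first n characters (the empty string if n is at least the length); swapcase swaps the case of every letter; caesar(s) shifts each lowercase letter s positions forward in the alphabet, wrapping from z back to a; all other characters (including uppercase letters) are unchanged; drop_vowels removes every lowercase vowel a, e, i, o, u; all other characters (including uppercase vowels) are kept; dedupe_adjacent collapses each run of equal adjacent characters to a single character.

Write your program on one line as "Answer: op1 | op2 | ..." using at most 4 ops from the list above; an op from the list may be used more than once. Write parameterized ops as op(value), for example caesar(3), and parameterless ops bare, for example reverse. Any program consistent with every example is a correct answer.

caesar(20) | drop_vowels | take(1) | caesar(4)

Check, running the answer program on each example:
  "juaovbyyj" -> "douipvssd" -> "dpvssd" -> "d" -> "h"
  "exly" -> "yrfs" -> "yrfs" -> "y" -> "c"
  "lulbsyr" -> "fofvmsl" -> "ffvmsl" -> "f" -> "j"
  "ryyaa" -> "lssuu" -> "lss" -> "l" -> "p"
  "mitklfiwx" -> "gcnefzcqr" -> "gcnfzcqr" -> "g" -> "k"
  "bmpbh" -> "vgjvb" -> "vgjvb" -> "v" -> "z"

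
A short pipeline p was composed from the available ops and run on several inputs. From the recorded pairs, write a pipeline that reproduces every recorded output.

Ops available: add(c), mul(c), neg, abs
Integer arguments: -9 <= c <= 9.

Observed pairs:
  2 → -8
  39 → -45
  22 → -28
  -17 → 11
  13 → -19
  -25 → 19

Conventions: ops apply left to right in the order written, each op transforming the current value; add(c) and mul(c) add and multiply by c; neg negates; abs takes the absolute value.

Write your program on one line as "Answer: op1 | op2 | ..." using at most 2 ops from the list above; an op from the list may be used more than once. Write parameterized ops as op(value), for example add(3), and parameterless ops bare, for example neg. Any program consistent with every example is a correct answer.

add(6) | neg

Check, running the answer program on each example:
  2 -> 8 -> -8
  39 -> 45 -> -45
  22 -> 28 -> -28
  -17 -> -11 -> 11
  13 -> 19 -> -19
  -25 -> -19 -> 19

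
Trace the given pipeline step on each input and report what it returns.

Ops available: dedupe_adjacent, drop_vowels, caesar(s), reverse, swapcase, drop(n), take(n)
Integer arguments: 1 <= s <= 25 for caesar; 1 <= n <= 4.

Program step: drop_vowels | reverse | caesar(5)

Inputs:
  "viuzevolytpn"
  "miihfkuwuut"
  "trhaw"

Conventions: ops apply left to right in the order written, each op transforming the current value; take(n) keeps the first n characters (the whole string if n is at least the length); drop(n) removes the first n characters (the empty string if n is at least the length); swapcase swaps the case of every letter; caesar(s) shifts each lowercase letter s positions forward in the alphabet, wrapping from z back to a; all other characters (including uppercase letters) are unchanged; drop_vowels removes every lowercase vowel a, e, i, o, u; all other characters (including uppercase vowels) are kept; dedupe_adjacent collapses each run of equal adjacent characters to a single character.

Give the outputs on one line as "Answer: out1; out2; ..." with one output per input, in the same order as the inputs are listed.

Execution, op by op:
  "viuzevolytpn" -> "vzvlytpn" -> "nptylvzv" -> "suydqaea"
  "miihfkuwuut" -> "mhfkwt" -> "twkfhm" -> "ybpkmr"
  "trhaw" -> "trhw" -> "whrt" -> "bmwy"

"suydqaea"; "ybpkmr"; "bmwy"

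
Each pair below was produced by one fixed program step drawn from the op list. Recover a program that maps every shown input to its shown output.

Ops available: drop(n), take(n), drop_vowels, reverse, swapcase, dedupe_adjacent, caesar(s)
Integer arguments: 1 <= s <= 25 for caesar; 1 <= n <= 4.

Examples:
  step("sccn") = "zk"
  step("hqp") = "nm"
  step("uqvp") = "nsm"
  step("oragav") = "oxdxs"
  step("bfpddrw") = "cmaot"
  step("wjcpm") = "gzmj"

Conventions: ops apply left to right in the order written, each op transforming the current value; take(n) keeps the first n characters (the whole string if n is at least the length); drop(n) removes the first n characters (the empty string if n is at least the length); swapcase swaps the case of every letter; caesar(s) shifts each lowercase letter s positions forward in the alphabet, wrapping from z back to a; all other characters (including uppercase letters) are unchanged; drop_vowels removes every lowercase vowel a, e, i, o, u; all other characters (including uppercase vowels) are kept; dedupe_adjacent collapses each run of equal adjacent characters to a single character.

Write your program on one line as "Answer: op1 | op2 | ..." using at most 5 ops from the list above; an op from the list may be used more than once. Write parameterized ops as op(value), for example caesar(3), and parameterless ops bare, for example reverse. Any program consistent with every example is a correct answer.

drop(1) | reverse | caesar(23) | reverse | dedupe_adjacent

Check, running the answer program on each example:
  "sccn" -> "ccn" -> "ncc" -> "kzz" -> "zzk" -> "zk"
  "hqp" -> "qp" -> "pq" -> "mn" -> "nm" -> "nm"
  "uqvp" -> "qvp" -> "pvq" -> "msn" -> "nsm" -> "nsm"
  "oragav" -> "ragav" -> "vagar" -> "sxdxo" -> "oxdxs" -> "oxdxs"
  "bfpddrw" -> "fpddrw" -> "wrddpf" -> "toaamc" -> "cmaaot" -> "cmaot"
  "wjcpm" -> "jcpm" -> "mpcj" -> "jmzg" -> "gzmj" -> "gzmj"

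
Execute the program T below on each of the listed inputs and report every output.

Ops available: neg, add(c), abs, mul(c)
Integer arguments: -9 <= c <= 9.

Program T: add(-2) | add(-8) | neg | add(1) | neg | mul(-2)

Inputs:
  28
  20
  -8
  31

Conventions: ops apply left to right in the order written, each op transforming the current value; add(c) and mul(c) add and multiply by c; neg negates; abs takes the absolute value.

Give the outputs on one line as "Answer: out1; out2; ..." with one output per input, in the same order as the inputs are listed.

Execution, op by op:
  28 -> 26 -> 18 -> -18 -> -17 -> 17 -> -34
  20 -> 18 -> 10 -> -10 -> -9 -> 9 -> -18
  -8 -> -10 -> -18 -> 18 -> 19 -> -19 -> 38
  31 -> 29 -> 21 -> -21 -> -20 -> 20 -> -40

-34; -18; 38; -40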